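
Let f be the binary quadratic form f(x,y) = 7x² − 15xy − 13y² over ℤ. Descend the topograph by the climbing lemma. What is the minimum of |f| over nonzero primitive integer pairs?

descent: ρ → (-13,15,7)  [lands on river]
river: ρ → (7,13,-15)
river: ρ → (-15,17,5)
river: ρ → (5,23,-3)
river: ρ → (-3,19,19)
river: ρ → (19,19,-3)
river: ρ → (-3,23,5)
river: ρ → (5,17,-15)
river: ρ → (-15,13,7)
river: ρ → (7,15,-13)
river: ρ → (-13,11,9)
river: ρ → (9,7,-15)
river: ρ → (-15,23,1)
river: ρ → (1,23,-15)
river: ρ → (-15,7,9)
river: ρ → (9,11,-13)
closes: descent 1, river 16
min |a| on river = 1

1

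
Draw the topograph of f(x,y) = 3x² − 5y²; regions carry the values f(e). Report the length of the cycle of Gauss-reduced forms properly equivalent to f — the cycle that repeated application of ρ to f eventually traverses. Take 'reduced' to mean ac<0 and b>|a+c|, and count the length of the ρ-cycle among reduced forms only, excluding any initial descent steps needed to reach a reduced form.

D = 60, ⌊√D⌋ = 7
descent: ρ → (-5,0,3)
descent: ρ → (3,6,-2)  [lands on river]
river: ρ → (-2,6,3)
ρ-cycle length = 2 (tail of 2 descent steps not counted)

2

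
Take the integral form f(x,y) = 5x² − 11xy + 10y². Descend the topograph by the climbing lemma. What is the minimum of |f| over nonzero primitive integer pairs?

translate: b→-1 (≡-11 mod 10), so (5,-11,10)→(5,-1,4)
flip: (5,-1,4)→(4,1,5)
reduced (well bottom): (4,1,5) with a≤c, −a<b≤a
well minimum = a = 4

4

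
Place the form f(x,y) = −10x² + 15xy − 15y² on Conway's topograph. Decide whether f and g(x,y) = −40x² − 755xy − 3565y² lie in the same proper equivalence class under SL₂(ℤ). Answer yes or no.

D₁ = -375, D₂ = -375
f is negative-definite; reduce −f:
−f: translate: b→5 (≡-15 mod 20), so (10,-15,15)→(10,5,10)
−f: reduced (well bottom): (10,5,10) with a≤c, −a<b≤a
flip sign back: reduced form of f is (-10,-5,-10)
g is negative-definite; reduce −g:
−g: translate: b→35 (≡755 mod 80), so (40,755,3565)→(40,35,10)
−g: flip: (40,35,10)→(10,-35,40)
−g: translate: b→5 (≡-35 mod 20), so (10,-35,40)→(10,5,10)
−g: reduced (well bottom): (10,5,10) with a≤c, −a<b≤a
flip sign back: reduced form of g is (-10,-5,-10)
reduced forms (-10, -5, -10) vs (-10, -5, -10) ⇒ equivalent

yes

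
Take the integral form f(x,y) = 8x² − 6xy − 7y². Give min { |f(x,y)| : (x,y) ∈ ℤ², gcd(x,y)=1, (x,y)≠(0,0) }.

descent: ρ → (-7,6,8)  [lands on river]
river: ρ → (8,10,-5)
river: ρ → (-5,10,8)
river: ρ → (8,6,-7)
river: ρ → (-7,8,7)
river: ρ → (7,6,-8)
river: ρ → (-8,10,5)
river: ρ → (5,10,-8)
river: ρ → (-8,6,7)
river: ρ → (7,8,-7)
closes: descent 1, river 10
min |a| on river = 5

5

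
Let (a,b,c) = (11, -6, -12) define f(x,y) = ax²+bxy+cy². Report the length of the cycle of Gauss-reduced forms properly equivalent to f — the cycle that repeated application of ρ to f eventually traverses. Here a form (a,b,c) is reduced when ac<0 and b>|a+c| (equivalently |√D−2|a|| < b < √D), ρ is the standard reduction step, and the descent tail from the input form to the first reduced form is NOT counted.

D = 564, ⌊√D⌋ = 23
descent: ρ → (-12,6,11)  [lands on river]
river: ρ → (11,16,-7)
river: ρ → (-7,12,15)
river: ρ → (15,18,-4)
river: ρ → (-4,22,5)
river: ρ → (5,18,-12)
ρ-cycle length = 6 (tail of 1 descent step not counted)

6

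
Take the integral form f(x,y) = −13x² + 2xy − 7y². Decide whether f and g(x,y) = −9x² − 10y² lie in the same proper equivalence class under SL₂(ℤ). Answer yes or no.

D₁ = -360, D₂ = -360
f is negative-definite; reduce −f:
−f: flip: (13,-2,7)→(7,2,13)
−f: reduced (well bottom): (7,2,13) with a≤c, −a<b≤a
flip sign back: reduced form of f is (-7,-2,-13)
g is negative-definite; reduce −g:
−g: reduced (well bottom): (9,0,10) with a≤c, −a<b≤a
flip sign back: reduced form of g is (-9,0,-10)
reduced forms (-7, -2, -13) vs (-9, 0, -10) ⇒ inequivalent

no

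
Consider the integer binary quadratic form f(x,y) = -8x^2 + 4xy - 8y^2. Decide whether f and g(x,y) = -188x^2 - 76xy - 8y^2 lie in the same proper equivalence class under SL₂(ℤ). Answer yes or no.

D₁ = -240, D₂ = -240
f is negative-definite; reduce −f:
−f: flip: (8,-4,8)→(8,4,8)
−f: reduced (well bottom): (8,4,8) with a≤c, −a<b≤a
flip sign back: reduced form of f is (-8,-4,-8)
g is negative-definite; reduce −g:
−g: flip: (188,76,8)→(8,-76,188)
−g: translate: b→4 (≡-76 mod 16), so (8,-76,188)→(8,4,8)
−g: reduced (well bottom): (8,4,8) with a≤c, −a<b≤a
flip sign back: reduced form of g is (-8,-4,-8)
reduced forms (-8, -4, -8) vs (-8, -4, -8) ⇒ equivalent

yes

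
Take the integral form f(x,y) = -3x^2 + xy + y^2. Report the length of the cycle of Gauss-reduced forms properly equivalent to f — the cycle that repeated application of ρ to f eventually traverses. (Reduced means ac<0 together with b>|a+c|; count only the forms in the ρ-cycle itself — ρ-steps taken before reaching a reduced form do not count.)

D = 13, ⌊√D⌋ = 3
descent: ρ → (1,3,-1)  [lands on river]
river: ρ → (-1,3,1)
ρ-cycle length = 2 (tail of 1 descent step not counted)

2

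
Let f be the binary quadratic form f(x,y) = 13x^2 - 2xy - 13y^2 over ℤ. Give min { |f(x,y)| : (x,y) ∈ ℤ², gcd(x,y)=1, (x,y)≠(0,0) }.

descent: ρ → (-13,2,13)  [lands on river]
river: ρ → (13,24,-2)
river: ρ → (-2,24,13)
river: ρ → (13,2,-13)
river: ρ → (-13,24,2)
river: ρ → (2,24,-13)
closes: descent 1, river 6
min |a| on river = 2

2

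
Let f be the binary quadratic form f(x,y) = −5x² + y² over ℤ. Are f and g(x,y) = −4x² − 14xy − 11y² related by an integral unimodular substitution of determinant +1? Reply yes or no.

D₁ = 20, D₂ = 20
river cycle of f (length 2): (1, 4, -1), (-1, 4, 1)
river cycle of g (length 2): (-1, 4, 1), (1, 4, -1)
cycles coincide ⇒ equivalent

yes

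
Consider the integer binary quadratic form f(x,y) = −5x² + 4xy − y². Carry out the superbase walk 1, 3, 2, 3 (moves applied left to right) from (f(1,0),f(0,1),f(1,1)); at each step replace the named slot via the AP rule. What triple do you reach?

start (-5,-1,-2) = (f(1,0),f(0,1),f(1,1))
replace slot 1: 2·((-1)+(-2)) − (-5) = -1 → (-1,-1,-2)
replace slot 3: 2·((-1)+(-1)) − (-2) = -2 → (-1,-1,-2)
replace slot 2: 2·((-1)+(-2)) − (-1) = -5 → (-1,-5,-2)
replace slot 3: 2·((-1)+(-5)) − (-2) = -10 → (-1,-5,-10)

-1,-5,-10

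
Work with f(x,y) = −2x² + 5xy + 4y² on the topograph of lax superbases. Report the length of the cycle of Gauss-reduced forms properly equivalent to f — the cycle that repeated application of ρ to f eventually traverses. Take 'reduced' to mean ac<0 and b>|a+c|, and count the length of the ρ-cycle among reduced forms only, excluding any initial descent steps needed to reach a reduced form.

D = 57, ⌊√D⌋ = 7
river: ρ → (4,3,-3)
river: ρ → (-3,3,4)
river: ρ → (4,5,-2)
river: ρ → (-2,7,1)
river: ρ → (1,7,-2)
river: ρ → (-2,5,4)
ρ-cycle length = 6 (tail of 0 descent steps not counted)

6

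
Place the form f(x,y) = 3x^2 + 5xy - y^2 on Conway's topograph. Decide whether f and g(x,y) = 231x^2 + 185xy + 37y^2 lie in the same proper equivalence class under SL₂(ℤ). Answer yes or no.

D₁ = 37, D₂ = 37
river cycle of f (length 6): (-1, 5, 3), (3, 1, -3), (-3, 5, 1), (1, 5, -3), (-3, 1, 3), (3, 5, -1)
river cycle of g (length 6): (-1, 5, 3), (3, 1, -3), (-3, 5, 1), (1, 5, -3), (-3, 1, 3), (3, 5, -1)
cycles coincide ⇒ equivalent

yes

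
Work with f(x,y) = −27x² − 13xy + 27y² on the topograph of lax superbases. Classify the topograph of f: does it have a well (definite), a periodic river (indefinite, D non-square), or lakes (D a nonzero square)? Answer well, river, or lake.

D = b²−4ac = (-13)² − 4·(-27)·27 = 3085
D > 0 non-square ⇒ indefinite ⇒ periodic river

river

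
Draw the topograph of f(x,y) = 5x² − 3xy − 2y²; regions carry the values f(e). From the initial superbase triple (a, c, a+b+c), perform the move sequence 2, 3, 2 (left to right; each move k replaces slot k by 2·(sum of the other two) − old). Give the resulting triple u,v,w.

start (5,-2,0) = (f(1,0),f(0,1),f(1,1))
replace slot 2: 2·(5+0) − (-2) = 12 → (5,12,0)
replace slot 3: 2·(5+12) − 0 = 34 → (5,12,34)
replace slot 2: 2·(5+34) − 12 = 66 → (5,66,34)

5,66,34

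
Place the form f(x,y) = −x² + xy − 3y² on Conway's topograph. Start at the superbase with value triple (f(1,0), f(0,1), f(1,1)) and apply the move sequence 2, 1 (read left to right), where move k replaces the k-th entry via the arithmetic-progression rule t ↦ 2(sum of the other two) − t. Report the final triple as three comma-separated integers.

start (-1,-3,-3) = (f(1,0),f(0,1),f(1,1))
replace slot 2: 2·((-1)+(-3)) − (-3) = -5 → (-1,-5,-3)
replace slot 1: 2·((-5)+(-3)) − (-1) = -15 → (-15,-5,-3)

-15,-5,-3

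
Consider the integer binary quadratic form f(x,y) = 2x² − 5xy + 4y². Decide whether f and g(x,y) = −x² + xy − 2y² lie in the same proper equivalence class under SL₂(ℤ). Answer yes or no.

D₁ = -7, D₂ = -7
f: translate: b→-1 (≡-5 mod 4), so (2,-5,4)→(2,-1,1)
f: flip: (2,-1,1)→(1,1,2)
f: reduced (well bottom): (1,1,2) with a≤c, −a<b≤a
g is negative-definite; reduce −g:
−g: translate: b→1 (≡-1 mod 2), so (1,-1,2)→(1,1,2)
−g: reduced (well bottom): (1,1,2) with a≤c, −a<b≤a
flip sign back: reduced form of g is (-1,-1,-2)
reduced forms (1, 1, 2) vs (-1, -1, -2) ⇒ inequivalent

no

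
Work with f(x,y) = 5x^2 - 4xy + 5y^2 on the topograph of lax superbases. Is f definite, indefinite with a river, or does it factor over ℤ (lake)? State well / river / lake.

D = b²−4ac = (-4)² − 4·5·5 = -84
D < 0 ⇒ definite ⇒ every region one sign ⇒ single well

well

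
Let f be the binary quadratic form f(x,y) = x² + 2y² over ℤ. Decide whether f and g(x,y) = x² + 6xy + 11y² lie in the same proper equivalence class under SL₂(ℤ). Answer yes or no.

D₁ = -8, D₂ = -8
f: reduced (well bottom): (1,0,2) with a≤c, −a<b≤a
g: translate: b→0 (≡6 mod 2), so (1,6,11)→(1,0,2)
g: reduced (well bottom): (1,0,2) with a≤c, −a<b≤a
reduced forms (1, 0, 2) vs (1, 0, 2) ⇒ equivalent

yes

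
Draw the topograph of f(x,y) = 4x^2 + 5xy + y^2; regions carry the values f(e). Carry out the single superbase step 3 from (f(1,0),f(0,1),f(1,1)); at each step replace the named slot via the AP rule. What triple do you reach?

start (4,1,10) = (f(1,0),f(0,1),f(1,1))
replace slot 3: 2·(4+1) − 10 = 0 → (4,1,0)

4,1,0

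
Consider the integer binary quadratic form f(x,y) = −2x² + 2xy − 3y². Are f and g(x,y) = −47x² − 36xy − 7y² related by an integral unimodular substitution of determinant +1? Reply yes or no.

D₁ = -20, D₂ = -20
f is negative-definite; reduce −f:
−f: translate: b→2 (≡-2 mod 4), so (2,-2,3)→(2,2,3)
−f: reduced (well bottom): (2,2,3) with a≤c, −a<b≤a
flip sign back: reduced form of f is (-2,-2,-3)
g is negative-definite; reduce −g:
−g: flip: (47,36,7)→(7,-36,47)
−g: translate: b→6 (≡-36 mod 14), so (7,-36,47)→(7,6,2)
−g: flip: (7,6,2)→(2,-6,7)
−g: translate: b→2 (≡-6 mod 4), so (2,-6,7)→(2,2,3)
−g: reduced (well bottom): (2,2,3) with a≤c, −a<b≤a
flip sign back: reduced form of g is (-2,-2,-3)
reduced forms (-2, -2, -3) vs (-2, -2, -3) ⇒ equivalent

yes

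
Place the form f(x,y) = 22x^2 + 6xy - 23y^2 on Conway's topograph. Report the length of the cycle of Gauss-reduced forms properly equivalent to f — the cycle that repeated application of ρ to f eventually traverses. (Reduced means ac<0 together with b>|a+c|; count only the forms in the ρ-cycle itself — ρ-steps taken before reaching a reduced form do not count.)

D = 2060, ⌊√D⌋ = 45
river: ρ → (-23,40,5)
river: ρ → (5,40,-23)
river: ρ → (-23,6,22)
river: ρ → (22,38,-7)
river: ρ → (-7,32,37)
river: ρ → (37,42,-2)
river: ρ → (-2,42,37)
river: ρ → (37,32,-7)
river: ρ → (-7,38,22)
river: ρ → (22,6,-23)
ρ-cycle length = 10 (tail of 0 descent steps not counted)

10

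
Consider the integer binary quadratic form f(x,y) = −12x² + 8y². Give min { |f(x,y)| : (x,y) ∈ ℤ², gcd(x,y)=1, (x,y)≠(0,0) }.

descent: ρ → (8,16,-4)  [lands on river]
river: ρ → (-4,16,8)
closes: descent 1, river 2
min |a| on river = 4

4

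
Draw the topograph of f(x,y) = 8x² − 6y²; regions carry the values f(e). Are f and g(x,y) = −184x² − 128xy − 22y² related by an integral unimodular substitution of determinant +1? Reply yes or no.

D₁ = 192, D₂ = 192
river cycle of f (length 2): (-6, 12, 2), (2, 12, -6)
river cycle of g (length 2): (2, 12, -6), (-6, 12, 2)
cycles coincide ⇒ equivalent

yes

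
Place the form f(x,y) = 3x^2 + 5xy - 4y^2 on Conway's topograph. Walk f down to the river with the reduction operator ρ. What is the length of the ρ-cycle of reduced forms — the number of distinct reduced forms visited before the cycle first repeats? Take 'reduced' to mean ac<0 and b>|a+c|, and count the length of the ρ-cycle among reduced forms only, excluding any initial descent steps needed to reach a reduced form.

D = 73, ⌊√D⌋ = 8
river: ρ → (-4,3,4)
river: ρ → (4,5,-3)
river: ρ → (-3,7,2)
river: ρ → (2,5,-6)
river: ρ → (-6,7,1)
river: ρ → (1,7,-6)
river: ρ → (-6,5,2)
river: ρ → (2,7,-3)
river: ρ → (-3,5,4)
river: ρ → (4,3,-4)
river: ρ → (-4,5,3)
river: ρ → (3,7,-2)
river: ρ → (-2,5,6)
river: ρ → (6,7,-1)
river: ρ → (-1,7,6)
river: ρ → (6,5,-2)
river: ρ → (-2,7,3)
river: ρ → (3,5,-4)
ρ-cycle length = 18 (tail of 0 descent steps not counted)

18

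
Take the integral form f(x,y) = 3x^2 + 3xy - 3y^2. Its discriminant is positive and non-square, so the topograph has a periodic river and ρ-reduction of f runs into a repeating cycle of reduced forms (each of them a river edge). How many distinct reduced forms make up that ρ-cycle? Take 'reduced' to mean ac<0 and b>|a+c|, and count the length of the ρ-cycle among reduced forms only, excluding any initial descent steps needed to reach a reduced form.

D = 45, ⌊√D⌋ = 6
river: ρ → (-3,3,3)
river: ρ → (3,3,-3)
ρ-cycle length = 2 (tail of 0 descent steps not counted)

2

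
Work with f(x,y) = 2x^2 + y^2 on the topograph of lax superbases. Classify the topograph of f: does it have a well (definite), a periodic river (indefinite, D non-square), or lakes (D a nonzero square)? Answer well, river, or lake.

D = b²−4ac = 0² − 4·2·1 = -8
D < 0 ⇒ definite ⇒ every region one sign ⇒ single well

well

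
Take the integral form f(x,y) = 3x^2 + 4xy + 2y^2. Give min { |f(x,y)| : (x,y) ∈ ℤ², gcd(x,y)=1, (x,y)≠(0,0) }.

translate: b→-2 (≡4 mod 6), so (3,4,2)→(3,-2,1)
flip: (3,-2,1)→(1,2,3)
translate: b→0 (≡2 mod 2), so (1,2,3)→(1,0,2)
reduced (well bottom): (1,0,2) with a≤c, −a<b≤a
well minimum = a = 1

1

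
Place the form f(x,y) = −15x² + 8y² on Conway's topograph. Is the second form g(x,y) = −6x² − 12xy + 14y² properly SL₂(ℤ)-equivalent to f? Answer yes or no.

D₁ = 480, D₂ = 480
river cycle of f (length 4): (8, 16, -7), (-7, 12, 12), (12, 12, -7), (-7, 16, 8)
river cycle of g (length 4): (14, 12, -6), (-6, 12, 14), (14, 16, -4), (-4, 16, 14)
cycles differ ⇒ inequivalent

no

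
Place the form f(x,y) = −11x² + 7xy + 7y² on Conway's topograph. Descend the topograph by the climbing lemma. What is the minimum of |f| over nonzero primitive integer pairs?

river: ρ → (7,7,-11)
river: ρ → (-11,15,3)
river: ρ → (3,15,-11)
river: ρ → (-11,7,7)
closes: descent 0, river 4
min |a| on river = 3

3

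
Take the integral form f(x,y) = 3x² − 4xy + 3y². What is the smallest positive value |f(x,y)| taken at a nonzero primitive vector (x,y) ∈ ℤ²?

translate: b→2 (≡-4 mod 6), so (3,-4,3)→(3,2,2)
flip: (3,2,2)→(2,-2,3)
translate: b→2 (≡-2 mod 4), so (2,-2,3)→(2,2,3)
reduced (well bottom): (2,2,3) with a≤c, −a<b≤a
well minimum = a = 2

2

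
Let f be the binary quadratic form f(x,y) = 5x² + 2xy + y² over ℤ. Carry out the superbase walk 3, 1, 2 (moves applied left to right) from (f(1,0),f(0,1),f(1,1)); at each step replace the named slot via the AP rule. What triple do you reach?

start (5,1,8) = (f(1,0),f(0,1),f(1,1))
replace slot 3: 2·(5+1) − 8 = 4 → (5,1,4)
replace slot 1: 2·(1+4) − 5 = 5 → (5,1,4)
replace slot 2: 2·(5+4) − 1 = 17 → (5,17,4)

5,17,4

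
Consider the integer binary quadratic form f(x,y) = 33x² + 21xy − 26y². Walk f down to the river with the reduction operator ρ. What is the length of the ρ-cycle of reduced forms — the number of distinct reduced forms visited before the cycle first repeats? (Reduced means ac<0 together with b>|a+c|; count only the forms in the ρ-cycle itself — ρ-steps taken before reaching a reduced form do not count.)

D = 3873, ⌊√D⌋ = 62
river: ρ → (-26,31,28)
river: ρ → (28,25,-29)
river: ρ → (-29,33,24)
river: ρ → (24,15,-38)
river: ρ → (-38,61,1)
river: ρ → (1,61,-38)
river: ρ → (-38,15,24)
river: ρ → (24,33,-29)
river: ρ → (-29,25,28)
river: ρ → (28,31,-26)
river: ρ → (-26,21,33)
river: ρ → (33,45,-14)
river: ρ → (-14,39,42)
river: ρ → (42,45,-11)
river: ρ → (-11,43,46)
river: ρ → (46,49,-8)
river: ρ → (-8,47,52)
river: ρ → (52,57,-3)
river: ρ → (-3,57,52)
river: ρ → (52,47,-8)
river: ρ → (-8,49,46)
river: ρ → (46,43,-11)
river: ρ → (-11,45,42)
river: ρ → (42,39,-14)
river: ρ → (-14,45,33)
river: ρ → (33,21,-26)
ρ-cycle length = 26 (tail of 0 descent steps not counted)

26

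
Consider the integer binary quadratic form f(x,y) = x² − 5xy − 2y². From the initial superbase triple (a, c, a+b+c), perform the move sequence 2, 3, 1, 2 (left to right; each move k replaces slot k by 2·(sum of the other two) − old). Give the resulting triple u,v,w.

start (1,-2,-6) = (f(1,0),f(0,1),f(1,1))
replace slot 2: 2·(1+(-6)) − (-2) = -8 → (1,-8,-6)
replace slot 3: 2·(1+(-8)) − (-6) = -8 → (1,-8,-8)
replace slot 1: 2·((-8)+(-8)) − 1 = -33 → (-33,-8,-8)
replace slot 2: 2·((-33)+(-8)) − (-8) = -74 → (-33,-74,-8)

-33,-74,-8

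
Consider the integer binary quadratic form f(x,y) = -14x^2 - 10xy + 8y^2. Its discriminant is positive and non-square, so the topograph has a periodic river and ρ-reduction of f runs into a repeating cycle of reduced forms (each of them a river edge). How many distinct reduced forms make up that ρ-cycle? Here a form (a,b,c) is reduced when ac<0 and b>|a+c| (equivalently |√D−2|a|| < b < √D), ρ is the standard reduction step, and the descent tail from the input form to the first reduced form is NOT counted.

D = 548, ⌊√D⌋ = 23
descent: ρ → (8,10,-14)  [lands on river]
river: ρ → (-14,18,4)
river: ρ → (4,22,-4)
river: ρ → (-4,18,14)
river: ρ → (14,10,-8)
river: ρ → (-8,22,2)
river: ρ → (2,22,-8)
river: ρ → (-8,10,14)
river: ρ → (14,18,-4)
river: ρ → (-4,22,4)
river: ρ → (4,18,-14)
river: ρ → (-14,10,8)
river: ρ → (8,22,-2)
river: ρ → (-2,22,8)
ρ-cycle length = 14 (tail of 1 descent step not counted)

14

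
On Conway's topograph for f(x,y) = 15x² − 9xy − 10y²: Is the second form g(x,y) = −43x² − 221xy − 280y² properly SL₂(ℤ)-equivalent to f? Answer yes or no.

D₁ = 681, D₂ = 681
river cycle of f (length 32): (-10, 9, 15), (15, 21, -4), (-4, 19, 20), (20, 21, -3), (-3, 21, 20), (20, 19, -4), (-4, 21, 15), (15, 9, -10), (-10, 11, 14), (14, 17, -7), … (22 more)
river cycle of g (length 32): (-4, 19, 20), (20, 21, -3), (-3, 21, 20), (20, 19, -4), (-4, 21, 15), (15, 9, -10), (-10, 11, 14), (14, 17, -7), (-7, 25, 2), (2, 23, -19), … (22 more)
cycles coincide ⇒ equivalent

yes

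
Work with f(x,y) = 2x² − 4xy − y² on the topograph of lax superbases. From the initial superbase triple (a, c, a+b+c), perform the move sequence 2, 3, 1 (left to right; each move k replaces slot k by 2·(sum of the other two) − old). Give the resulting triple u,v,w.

start (2,-1,-3) = (f(1,0),f(0,1),f(1,1))
replace slot 2: 2·(2+(-3)) − (-1) = -1 → (2,-1,-3)
replace slot 3: 2·(2+(-1)) − (-3) = 5 → (2,-1,5)
replace slot 1: 2·((-1)+5) − 2 = 6 → (6,-1,5)

6,-1,5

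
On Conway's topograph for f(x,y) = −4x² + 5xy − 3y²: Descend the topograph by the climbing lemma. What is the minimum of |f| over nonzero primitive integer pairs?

translate: b→3 (≡-5 mod 8), so (4,-5,3)→(4,3,2)
flip: (4,3,2)→(2,-3,4)
translate: b→1 (≡-3 mod 4), so (2,-3,4)→(2,1,3)
reduced (well bottom): (2,1,3) with a≤c, −a<b≤a
well minimum |f| = |-2| = 2 (negative-definite)

2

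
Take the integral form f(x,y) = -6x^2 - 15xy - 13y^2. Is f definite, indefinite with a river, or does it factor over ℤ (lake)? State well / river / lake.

D = b²−4ac = (-15)² − 4·(-6)·(-13) = -87
D < 0 ⇒ definite ⇒ every region one sign ⇒ single well

well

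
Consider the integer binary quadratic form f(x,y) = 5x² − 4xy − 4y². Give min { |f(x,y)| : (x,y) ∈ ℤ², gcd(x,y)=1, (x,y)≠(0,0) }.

descent: ρ → (-4,4,5)  [lands on river]
river: ρ → (5,6,-3)
river: ρ → (-3,6,5)
river: ρ → (5,4,-4)
closes: descent 1, river 4
min |a| on river = 3

3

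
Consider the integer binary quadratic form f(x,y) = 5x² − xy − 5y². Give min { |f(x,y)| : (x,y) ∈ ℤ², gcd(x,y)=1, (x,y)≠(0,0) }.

descent: ρ → (-5,1,5)  [lands on river]
river: ρ → (5,9,-1)
river: ρ → (-1,9,5)
river: ρ → (5,1,-5)
river: ρ → (-5,9,1)
river: ρ → (1,9,-5)
closes: descent 1, river 6
min |a| on river = 1

1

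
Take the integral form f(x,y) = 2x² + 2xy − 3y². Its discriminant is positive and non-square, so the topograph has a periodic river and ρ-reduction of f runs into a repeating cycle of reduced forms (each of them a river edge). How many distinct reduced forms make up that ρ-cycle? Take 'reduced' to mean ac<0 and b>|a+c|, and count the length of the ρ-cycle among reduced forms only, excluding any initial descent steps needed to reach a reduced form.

D = 28, ⌊√D⌋ = 5
river: ρ → (-3,4,1)
river: ρ → (1,4,-3)
river: ρ → (-3,2,2)
river: ρ → (2,2,-3)
ρ-cycle length = 4 (tail of 0 descent steps not counted)

4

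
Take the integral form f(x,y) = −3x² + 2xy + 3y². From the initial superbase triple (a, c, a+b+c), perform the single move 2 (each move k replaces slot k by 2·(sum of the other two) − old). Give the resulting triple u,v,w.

start (-3,3,2) = (f(1,0),f(0,1),f(1,1))
replace slot 2: 2·((-3)+2) − 3 = -5 → (-3,-5,2)

-3,-5,2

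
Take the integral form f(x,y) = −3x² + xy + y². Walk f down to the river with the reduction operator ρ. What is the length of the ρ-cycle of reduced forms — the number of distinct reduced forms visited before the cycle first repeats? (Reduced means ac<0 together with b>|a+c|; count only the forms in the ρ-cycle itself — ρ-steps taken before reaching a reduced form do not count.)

D = 13, ⌊√D⌋ = 3
descent: ρ → (1,3,-1)  [lands on river]
river: ρ → (-1,3,1)
ρ-cycle length = 2 (tail of 1 descent step not counted)

2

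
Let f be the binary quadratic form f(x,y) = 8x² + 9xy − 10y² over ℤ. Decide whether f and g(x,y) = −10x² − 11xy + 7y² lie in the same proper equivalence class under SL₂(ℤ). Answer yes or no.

D₁ = 401, D₂ = 401
river cycle of f (length 10): (-10, 11, 7), (7, 17, -4), (-4, 15, 11), (11, 7, -8), (-8, 9, 10), (10, 11, -7), (-7, 17, 4), (4, 15, -11), (-11, 7, 8), (8, 9, -10)
river cycle of g (length 10): (7, 11, -10), (-10, 9, 8), (8, 7, -11), (-11, 15, 4), (4, 17, -7), (-7, 11, 10), (10, 9, -8), (-8, 7, 11), (11, 15, -4), (-4, 17, 7)
cycles differ ⇒ inequivalent

no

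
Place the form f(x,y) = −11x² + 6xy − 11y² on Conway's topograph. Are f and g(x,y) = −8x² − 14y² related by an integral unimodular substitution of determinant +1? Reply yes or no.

D₁ = -448, D₂ = -448
f is negative-definite; reduce −f:
−f: flip: (11,-6,11)→(11,6,11)
−f: reduced (well bottom): (11,6,11) with a≤c, −a<b≤a
flip sign back: reduced form of f is (-11,-6,-11)
g is negative-definite; reduce −g:
−g: reduced (well bottom): (8,0,14) with a≤c, −a<b≤a
flip sign back: reduced form of g is (-8,0,-14)
reduced forms (-11, -6, -11) vs (-8, 0, -14) ⇒ inequivalent

no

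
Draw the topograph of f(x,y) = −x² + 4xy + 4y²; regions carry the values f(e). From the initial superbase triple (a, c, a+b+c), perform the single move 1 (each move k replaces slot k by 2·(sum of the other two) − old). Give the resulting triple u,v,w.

start (-1,4,7) = (f(1,0),f(0,1),f(1,1))
replace slot 1: 2·(4+7) − (-1) = 23 → (23,4,7)

23,4,7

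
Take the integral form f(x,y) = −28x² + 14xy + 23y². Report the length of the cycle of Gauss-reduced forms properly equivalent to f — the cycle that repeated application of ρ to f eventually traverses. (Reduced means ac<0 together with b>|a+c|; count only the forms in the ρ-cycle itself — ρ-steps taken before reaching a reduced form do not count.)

D = 2772, ⌊√D⌋ = 52
river: ρ → (23,32,-19)
river: ρ → (-19,44,11)
river: ρ → (11,44,-19)
river: ρ → (-19,32,23)
river: ρ → (23,14,-28)
river: ρ → (-28,42,9)
river: ρ → (9,48,-13)
river: ρ → (-13,30,36)
river: ρ → (36,42,-7)
river: ρ → (-7,42,36)
river: ρ → (36,30,-13)
river: ρ → (-13,48,9)
river: ρ → (9,42,-28)
river: ρ → (-28,14,23)
ρ-cycle length = 14 (tail of 0 descent steps not counted)

14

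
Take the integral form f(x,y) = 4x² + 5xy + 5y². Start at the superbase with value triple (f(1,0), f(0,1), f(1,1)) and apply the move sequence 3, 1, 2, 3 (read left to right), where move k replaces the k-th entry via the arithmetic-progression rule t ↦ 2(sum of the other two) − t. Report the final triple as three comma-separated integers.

start (4,5,14) = (f(1,0),f(0,1),f(1,1))
replace slot 3: 2·(4+5) − 14 = 4 → (4,5,4)
replace slot 1: 2·(5+4) − 4 = 14 → (14,5,4)
replace slot 2: 2·(14+4) − 5 = 31 → (14,31,4)
replace slot 3: 2·(14+31) − 4 = 86 → (14,31,86)

14,31,86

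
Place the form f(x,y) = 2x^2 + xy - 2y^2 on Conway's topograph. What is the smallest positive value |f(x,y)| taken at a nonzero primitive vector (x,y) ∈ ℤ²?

river: ρ → (-2,3,1)
river: ρ → (1,3,-2)
river: ρ → (-2,1,2)
river: ρ → (2,3,-1)
river: ρ → (-1,3,2)
river: ρ → (2,1,-2)
closes: descent 0, river 6
min |a| on river = 1

1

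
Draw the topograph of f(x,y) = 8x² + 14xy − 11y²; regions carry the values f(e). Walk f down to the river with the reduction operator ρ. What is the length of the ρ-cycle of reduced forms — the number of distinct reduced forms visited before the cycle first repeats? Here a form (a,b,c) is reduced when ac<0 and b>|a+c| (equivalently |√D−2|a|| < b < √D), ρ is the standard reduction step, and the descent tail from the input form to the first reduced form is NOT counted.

D = 548, ⌊√D⌋ = 23
river: ρ → (-11,8,11)
river: ρ → (11,14,-8)
river: ρ → (-8,18,7)
river: ρ → (7,10,-16)
river: ρ → (-16,22,1)
river: ρ → (1,22,-16)
river: ρ → (-16,10,7)
river: ρ → (7,18,-8)
river: ρ → (-8,14,11)
river: ρ → (11,8,-11)
river: ρ → (-11,14,8)
river: ρ → (8,18,-7)
river: ρ → (-7,10,16)
river: ρ → (16,22,-1)
river: ρ → (-1,22,16)
river: ρ → (16,10,-7)
river: ρ → (-7,18,8)
river: ρ → (8,14,-11)
ρ-cycle length = 18 (tail of 0 descent steps not counted)

18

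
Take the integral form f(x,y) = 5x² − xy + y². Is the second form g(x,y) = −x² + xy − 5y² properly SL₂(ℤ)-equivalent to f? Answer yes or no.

D₁ = -19, D₂ = -19
f: flip: (5,-1,1)→(1,1,5)
f: reduced (well bottom): (1,1,5) with a≤c, −a<b≤a
g is negative-definite; reduce −g:
−g: translate: b→1 (≡-1 mod 2), so (1,-1,5)→(1,1,5)
−g: reduced (well bottom): (1,1,5) with a≤c, −a<b≤a
flip sign back: reduced form of g is (-1,-1,-5)
reduced forms (1, 1, 5) vs (-1, -1, -5) ⇒ inequivalent

no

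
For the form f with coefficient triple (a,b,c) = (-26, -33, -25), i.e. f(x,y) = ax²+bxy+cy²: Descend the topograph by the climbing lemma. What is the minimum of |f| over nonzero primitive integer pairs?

translate: b→-19 (≡33 mod 52), so (26,33,25)→(26,-19,18)
flip: (26,-19,18)→(18,19,26)
translate: b→-17 (≡19 mod 36), so (18,19,26)→(18,-17,25)
reduced (well bottom): (18,-17,25) with a≤c, −a<b≤a
well minimum |f| = |-18| = 18 (negative-definite)

18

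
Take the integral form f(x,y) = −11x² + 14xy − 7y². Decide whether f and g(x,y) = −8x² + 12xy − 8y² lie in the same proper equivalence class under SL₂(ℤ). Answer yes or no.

D₁ = -112, D₂ = -112
f is negative-definite; reduce −f:
−f: translate: b→8 (≡-14 mod 22), so (11,-14,7)→(11,8,4)
−f: flip: (11,8,4)→(4,-8,11)
−f: translate: b→0 (≡-8 mod 8), so (4,-8,11)→(4,0,7)
−f: reduced (well bottom): (4,0,7) with a≤c, −a<b≤a
flip sign back: reduced form of f is (-4,0,-7)
g is negative-definite; reduce −g:
−g: translate: b→4 (≡-12 mod 16), so (8,-12,8)→(8,4,4)
−g: flip: (8,4,4)→(4,-4,8)
−g: translate: b→4 (≡-4 mod 8), so (4,-4,8)→(4,4,8)
−g: reduced (well bottom): (4,4,8) with a≤c, −a<b≤a
flip sign back: reduced form of g is (-4,-4,-8)
reduced forms (-4, 0, -7) vs (-4, -4, -8) ⇒ inequivalent

no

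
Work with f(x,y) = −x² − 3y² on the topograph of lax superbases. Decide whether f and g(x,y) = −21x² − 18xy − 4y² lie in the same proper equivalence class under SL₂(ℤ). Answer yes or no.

D₁ = -12, D₂ = -12
f is negative-definite; reduce −f:
−f: reduced (well bottom): (1,0,3) with a≤c, −a<b≤a
flip sign back: reduced form of f is (-1,0,-3)
g is negative-definite; reduce −g:
−g: flip: (21,18,4)→(4,-18,21)
−g: translate: b→-2 (≡-18 mod 8), so (4,-18,21)→(4,-2,1)
−g: flip: (4,-2,1)→(1,2,4)
−g: translate: b→0 (≡2 mod 2), so (1,2,4)→(1,0,3)
−g: reduced (well bottom): (1,0,3) with a≤c, −a<b≤a
flip sign back: reduced form of g is (-1,0,-3)
reduced forms (-1, 0, -3) vs (-1, 0, -3) ⇒ equivalent

yes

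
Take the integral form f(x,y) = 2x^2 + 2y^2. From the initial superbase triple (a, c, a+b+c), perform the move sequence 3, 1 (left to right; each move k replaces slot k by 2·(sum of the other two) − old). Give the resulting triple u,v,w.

start (2,2,4) = (f(1,0),f(0,1),f(1,1))
replace slot 3: 2·(2+2) − 4 = 4 → (2,2,4)
replace slot 1: 2·(2+4) − 2 = 10 → (10,2,4)

10,2,4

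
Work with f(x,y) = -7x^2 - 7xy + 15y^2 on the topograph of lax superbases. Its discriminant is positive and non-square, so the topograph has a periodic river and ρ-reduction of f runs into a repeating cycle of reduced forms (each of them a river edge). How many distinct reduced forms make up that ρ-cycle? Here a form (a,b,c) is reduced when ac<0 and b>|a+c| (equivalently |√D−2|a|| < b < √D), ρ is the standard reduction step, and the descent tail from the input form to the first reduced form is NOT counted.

D = 469, ⌊√D⌋ = 21
descent: ρ → (15,7,-7)
descent: ρ → (-7,21,1)  [lands on river]
river: ρ → (1,21,-7)
ρ-cycle length = 2 (tail of 2 descent steps not counted)

2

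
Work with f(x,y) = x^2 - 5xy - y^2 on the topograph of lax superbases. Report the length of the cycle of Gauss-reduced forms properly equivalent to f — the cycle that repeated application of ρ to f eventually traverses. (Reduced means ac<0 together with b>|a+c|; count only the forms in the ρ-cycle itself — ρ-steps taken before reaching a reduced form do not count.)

D = 29, ⌊√D⌋ = 5
descent: ρ → (-1,5,1)  [lands on river]
river: ρ → (1,5,-1)
ρ-cycle length = 2 (tail of 1 descent step not counted)

2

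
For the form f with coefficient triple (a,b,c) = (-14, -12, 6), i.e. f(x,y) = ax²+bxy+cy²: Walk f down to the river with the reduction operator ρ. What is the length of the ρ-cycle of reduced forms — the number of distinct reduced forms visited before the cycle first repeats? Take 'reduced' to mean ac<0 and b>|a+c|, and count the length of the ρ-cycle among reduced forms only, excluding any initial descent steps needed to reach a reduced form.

D = 480, ⌊√D⌋ = 21
descent: ρ → (6,12,-14)  [lands on river]
river: ρ → (-14,16,4)
river: ρ → (4,16,-14)
river: ρ → (-14,12,6)
ρ-cycle length = 4 (tail of 1 descent step not counted)

4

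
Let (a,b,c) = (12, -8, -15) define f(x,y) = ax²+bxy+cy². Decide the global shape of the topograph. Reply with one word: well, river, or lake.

D = b²−4ac = (-8)² − 4·12·(-15) = 784
D = 28² is a perfect square ⇒ form factors over ℤ ⇒ lakes

lake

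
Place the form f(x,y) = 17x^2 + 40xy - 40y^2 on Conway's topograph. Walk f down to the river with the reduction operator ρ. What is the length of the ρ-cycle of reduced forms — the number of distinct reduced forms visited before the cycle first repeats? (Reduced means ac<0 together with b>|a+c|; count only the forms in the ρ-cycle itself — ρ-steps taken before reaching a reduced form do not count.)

D = 4320, ⌊√D⌋ = 65
river: ρ → (-40,40,17)
river: ρ → (17,62,-7)
river: ρ → (-7,64,8)
river: ρ → (8,64,-7)
river: ρ → (-7,62,17)
river: ρ → (17,40,-40)
ρ-cycle length = 6 (tail of 0 descent steps not counted)

6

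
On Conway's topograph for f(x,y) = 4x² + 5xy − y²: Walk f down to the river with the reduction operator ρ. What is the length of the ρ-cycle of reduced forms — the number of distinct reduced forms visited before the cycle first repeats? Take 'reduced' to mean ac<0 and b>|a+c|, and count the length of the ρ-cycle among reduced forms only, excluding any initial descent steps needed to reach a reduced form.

D = 41, ⌊√D⌋ = 6
river: ρ → (-1,5,4)
river: ρ → (4,3,-2)
river: ρ → (-2,5,2)
river: ρ → (2,3,-4)
river: ρ → (-4,5,1)
river: ρ → (1,5,-4)
river: ρ → (-4,3,2)
river: ρ → (2,5,-2)
river: ρ → (-2,3,4)
river: ρ → (4,5,-1)
ρ-cycle length = 10 (tail of 0 descent steps not counted)

10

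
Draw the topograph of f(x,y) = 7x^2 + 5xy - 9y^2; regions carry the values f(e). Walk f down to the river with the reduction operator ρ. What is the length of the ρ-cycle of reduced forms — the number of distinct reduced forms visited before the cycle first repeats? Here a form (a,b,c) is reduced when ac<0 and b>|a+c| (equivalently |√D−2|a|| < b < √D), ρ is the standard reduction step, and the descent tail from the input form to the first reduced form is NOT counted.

D = 277, ⌊√D⌋ = 16
river: ρ → (-9,13,3)
river: ρ → (3,11,-13)
river: ρ → (-13,15,1)
river: ρ → (1,15,-13)
river: ρ → (-13,11,3)
river: ρ → (3,13,-9)
river: ρ → (-9,5,7)
river: ρ → (7,9,-7)
river: ρ → (-7,5,9)
river: ρ → (9,13,-3)
river: ρ → (-3,11,13)
river: ρ → (13,15,-1)
river: ρ → (-1,15,13)
river: ρ → (13,11,-3)
river: ρ → (-3,13,9)
river: ρ → (9,5,-7)
river: ρ → (-7,9,7)
river: ρ → (7,5,-9)
ρ-cycle length = 18 (tail of 0 descent steps not counted)

18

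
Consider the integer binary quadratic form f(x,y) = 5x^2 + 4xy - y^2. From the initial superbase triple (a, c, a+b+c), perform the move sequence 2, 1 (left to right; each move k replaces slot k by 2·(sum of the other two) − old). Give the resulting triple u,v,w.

start (5,-1,8) = (f(1,0),f(0,1),f(1,1))
replace slot 2: 2·(5+8) − (-1) = 27 → (5,27,8)
replace slot 1: 2·(27+8) − 5 = 65 → (65,27,8)

65,27,8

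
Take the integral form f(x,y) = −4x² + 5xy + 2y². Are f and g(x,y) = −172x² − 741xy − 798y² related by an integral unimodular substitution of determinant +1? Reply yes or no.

D₁ = 57, D₂ = 57
river cycle of f (length 6): (2, 7, -1), (-1, 7, 2), (2, 5, -4), (-4, 3, 3), (3, 3, -4), (-4, 5, 2)
river cycle of g (length 6): (-4, 5, 2), (2, 7, -1), (-1, 7, 2), (2, 5, -4), (-4, 3, 3), (3, 3, -4)
cycles coincide ⇒ equivalent

yes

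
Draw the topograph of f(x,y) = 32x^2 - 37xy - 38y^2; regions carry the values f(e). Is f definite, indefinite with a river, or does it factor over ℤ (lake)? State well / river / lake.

D = b²−4ac = (-37)² − 4·32·(-38) = 6233
D > 0 non-square ⇒ indefinite ⇒ periodic river

river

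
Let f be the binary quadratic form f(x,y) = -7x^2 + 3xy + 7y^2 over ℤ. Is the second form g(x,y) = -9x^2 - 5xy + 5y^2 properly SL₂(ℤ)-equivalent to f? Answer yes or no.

D₁ = 205, D₂ = 205
river cycle of f (length 4): (7, 11, -3), (-3, 13, 3), (3, 11, -7), (-7, 3, 7)
river cycle of g (length 4): (5, 5, -9), (-9, 13, 1), (1, 13, -9), (-9, 5, 5)
cycles differ ⇒ inequivalent

no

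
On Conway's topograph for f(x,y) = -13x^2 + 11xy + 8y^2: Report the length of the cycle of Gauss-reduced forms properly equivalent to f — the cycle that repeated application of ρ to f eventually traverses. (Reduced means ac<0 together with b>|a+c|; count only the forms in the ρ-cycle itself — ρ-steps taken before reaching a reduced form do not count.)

D = 537, ⌊√D⌋ = 23
river: ρ → (8,21,-3)
river: ρ → (-3,21,8)
river: ρ → (8,11,-13)
river: ρ → (-13,15,6)
river: ρ → (6,21,-4)
river: ρ → (-4,19,11)
river: ρ → (11,3,-12)
river: ρ → (-12,21,2)
river: ρ → (2,23,-1)
river: ρ → (-1,23,2)
river: ρ → (2,21,-12)
river: ρ → (-12,3,11)
river: ρ → (11,19,-4)
river: ρ → (-4,21,6)
river: ρ → (6,15,-13)
river: ρ → (-13,11,8)
ρ-cycle length = 16 (tail of 0 descent steps not counted)

16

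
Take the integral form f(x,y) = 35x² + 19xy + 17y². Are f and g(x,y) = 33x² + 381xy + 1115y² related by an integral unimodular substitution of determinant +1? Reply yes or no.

D₁ = -2019, D₂ = -2019
f: flip: (35,19,17)→(17,-19,35)
f: translate: b→15 (≡-19 mod 34), so (17,-19,35)→(17,15,33)
f: reduced (well bottom): (17,15,33) with a≤c, −a<b≤a
g: translate: b→-15 (≡381 mod 66), so (33,381,1115)→(33,-15,17)
g: flip: (33,-15,17)→(17,15,33)
g: reduced (well bottom): (17,15,33) with a≤c, −a<b≤a
reduced forms (17, 15, 33) vs (17, 15, 33) ⇒ equivalent

yes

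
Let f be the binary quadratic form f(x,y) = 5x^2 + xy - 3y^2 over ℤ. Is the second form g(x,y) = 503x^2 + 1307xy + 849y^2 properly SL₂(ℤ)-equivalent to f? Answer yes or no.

D₁ = 61, D₂ = 61
river cycle of f (length 6): (-3, 5, 3), (3, 7, -1), (-1, 7, 3), (3, 5, -3), (-3, 7, 1), (1, 7, -3)
river cycle of g (length 6): (-3, 5, 3), (3, 7, -1), (-1, 7, 3), (3, 5, -3), (-3, 7, 1), (1, 7, -3)
cycles coincide ⇒ equivalent

yes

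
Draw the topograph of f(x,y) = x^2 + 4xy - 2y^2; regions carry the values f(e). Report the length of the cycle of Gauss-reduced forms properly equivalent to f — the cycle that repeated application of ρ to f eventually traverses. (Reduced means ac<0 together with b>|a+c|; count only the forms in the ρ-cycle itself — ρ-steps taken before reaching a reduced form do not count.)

D = 24, ⌊√D⌋ = 4
river: ρ → (-2,4,1)
river: ρ → (1,4,-2)
ρ-cycle length = 2 (tail of 0 descent steps not counted)

2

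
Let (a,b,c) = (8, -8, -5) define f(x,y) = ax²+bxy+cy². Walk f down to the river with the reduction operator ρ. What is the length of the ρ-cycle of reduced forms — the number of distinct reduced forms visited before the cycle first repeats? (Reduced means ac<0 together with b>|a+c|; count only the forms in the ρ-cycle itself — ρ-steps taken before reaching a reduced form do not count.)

D = 224, ⌊√D⌋ = 14
descent: ρ → (-5,8,8)  [lands on river]
river: ρ → (8,8,-5)
river: ρ → (-5,12,4)
river: ρ → (4,12,-5)
ρ-cycle length = 4 (tail of 1 descent step not counted)

4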